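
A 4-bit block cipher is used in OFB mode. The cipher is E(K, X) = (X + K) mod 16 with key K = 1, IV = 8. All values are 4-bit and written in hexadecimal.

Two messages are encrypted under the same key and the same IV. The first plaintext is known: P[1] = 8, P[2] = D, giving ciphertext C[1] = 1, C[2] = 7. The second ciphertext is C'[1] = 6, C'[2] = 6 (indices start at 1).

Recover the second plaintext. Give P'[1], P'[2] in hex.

P'[1] = F, P'[2] = C

In OFB with a reused IV, both messages share the same keystream S_i, so C_i ⊕ C'_i = P_i ⊕ P'_i and thus P'_i = P_i ⊕ C_i ⊕ C'_i.
P'[1]: 8 ⊕ 1 ⊕ 6 = F.
P'[2]: D ⊕ 7 ⊕ 6 = C.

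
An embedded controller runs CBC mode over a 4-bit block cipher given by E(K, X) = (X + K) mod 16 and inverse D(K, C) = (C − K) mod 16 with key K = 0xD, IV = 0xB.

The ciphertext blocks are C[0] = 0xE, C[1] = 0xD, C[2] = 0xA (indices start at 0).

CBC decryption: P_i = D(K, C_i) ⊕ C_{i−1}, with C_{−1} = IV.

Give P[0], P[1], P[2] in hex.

P[0] = 0xA, P[1] = 0xE, P[2] = 0x0

P[0]: D(K, 0xE) = 0x1; 0x1 ⊕ 0xB = 0xA.
P[1]: D(K, 0xD) = 0x0; 0x0 ⊕ 0xE = 0xE.
P[2]: D(K, 0xA) = 0xD; 0xD ⊕ 0xD = 0x0.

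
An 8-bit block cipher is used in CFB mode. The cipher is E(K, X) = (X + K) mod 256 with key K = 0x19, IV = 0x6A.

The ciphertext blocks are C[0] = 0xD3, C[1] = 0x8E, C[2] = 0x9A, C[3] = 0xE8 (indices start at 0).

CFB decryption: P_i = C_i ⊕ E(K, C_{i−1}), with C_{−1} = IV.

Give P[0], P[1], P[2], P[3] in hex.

P[0] = 0x50, P[1] = 0x62, P[2] = 0x3D, P[3] = 0x5B

P[0]: E(K, 0x6A) = 0x83; 0xD3 ⊕ 0x83 = 0x50.
P[1]: E(K, 0xD3) = 0xEC; 0x8E ⊕ 0xEC = 0x62.
P[2]: E(K, 0x8E) = 0xA7; 0x9A ⊕ 0xA7 = 0x3D.
P[3]: E(K, 0x9A) = 0xB3; 0xE8 ⊕ 0xB3 = 0x5B.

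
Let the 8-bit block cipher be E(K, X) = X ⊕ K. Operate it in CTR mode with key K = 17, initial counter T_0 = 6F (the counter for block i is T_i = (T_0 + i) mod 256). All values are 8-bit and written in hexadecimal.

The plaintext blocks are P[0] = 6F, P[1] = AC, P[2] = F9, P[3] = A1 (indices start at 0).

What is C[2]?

CTR encryption: S_i = E(K, T_i) where T_i is the counter for block i; C_i = P_i ⊕ S_i.
C[0]: T = 6F, S = E(K, T) = 78; 6F ⊕ 78 = 17.
C[1]: T = 70, S = E(K, T) = 67; AC ⊕ 67 = CB.
C[2]: T = 71, S = E(K, T) = 66; F9 ⊕ 66 = 9F.

C[2] = 9F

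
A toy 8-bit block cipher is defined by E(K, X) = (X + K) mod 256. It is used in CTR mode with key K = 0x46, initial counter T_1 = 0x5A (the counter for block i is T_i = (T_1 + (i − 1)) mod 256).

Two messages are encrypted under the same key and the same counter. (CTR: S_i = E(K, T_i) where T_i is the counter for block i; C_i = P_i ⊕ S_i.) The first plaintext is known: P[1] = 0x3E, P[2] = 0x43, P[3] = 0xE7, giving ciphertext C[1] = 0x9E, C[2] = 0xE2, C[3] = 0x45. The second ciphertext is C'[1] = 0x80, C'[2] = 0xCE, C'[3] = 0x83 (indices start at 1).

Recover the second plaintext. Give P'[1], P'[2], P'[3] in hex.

In CTR with a reused counter, both messages share the same keystream S_i, so C_i ⊕ C'_i = P_i ⊕ P'_i and thus P'_i = P_i ⊕ C_i ⊕ C'_i.
P'[1]: 0x3E ⊕ 0x9E ⊕ 0x80 = 0x20.
P'[2]: 0x43 ⊕ 0xE2 ⊕ 0xCE = 0x6F.
P'[3]: 0xE7 ⊕ 0x45 ⊕ 0x83 = 0x21.

P'[1] = 0x20, P'[2] = 0x6F, P'[3] = 0x21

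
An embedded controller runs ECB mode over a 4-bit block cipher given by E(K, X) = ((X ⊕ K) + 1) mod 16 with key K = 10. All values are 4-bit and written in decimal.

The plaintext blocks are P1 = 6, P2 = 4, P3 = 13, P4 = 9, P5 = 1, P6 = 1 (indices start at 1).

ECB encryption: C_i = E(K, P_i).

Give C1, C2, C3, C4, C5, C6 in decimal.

C1 = 13, C2 = 15, C3 = 8, C4 = 4, C5 = 12, C6 = 12

C1: E(K, 6) = 13.
C2: E(K, 4) = 15.
C3: E(K, 13) = 8.
C4: E(K, 9) = 4.
C5: E(K, 1) = 12.
C6: E(K, 1) = 12.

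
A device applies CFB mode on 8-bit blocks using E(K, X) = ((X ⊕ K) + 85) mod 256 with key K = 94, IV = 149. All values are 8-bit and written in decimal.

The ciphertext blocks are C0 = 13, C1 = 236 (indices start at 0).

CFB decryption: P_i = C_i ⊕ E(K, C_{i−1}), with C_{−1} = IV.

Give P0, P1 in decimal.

P0 = 45, P1 = 68

P0: E(K, 149) = 32; 13 ⊕ 32 = 45.
P1: E(K, 13) = 168; 236 ⊕ 168 = 68.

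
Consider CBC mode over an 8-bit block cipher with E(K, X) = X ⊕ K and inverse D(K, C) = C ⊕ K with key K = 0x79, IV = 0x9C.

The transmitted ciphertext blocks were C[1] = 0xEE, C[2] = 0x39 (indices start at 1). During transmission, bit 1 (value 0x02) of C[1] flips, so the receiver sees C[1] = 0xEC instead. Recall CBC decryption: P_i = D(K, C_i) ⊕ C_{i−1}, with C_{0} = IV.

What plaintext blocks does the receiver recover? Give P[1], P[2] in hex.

P[1] = 0x09, P[2] = 0xAC

Only C[1] changed, to 0xEC. In CBC, a change in C_i garbles P_i and flips the same bit in P_{i+1}. Decrypting the received ciphertext:
P[1]: D(K, 0xEC) = 0x95; 0x95 ⊕ 0x9C = 0x09.
P[2]: D(K, 0x39) = 0x40; 0x40 ⊕ 0xEC = 0xAC.
Blocks that differ from the original plaintext: P[1], P[2].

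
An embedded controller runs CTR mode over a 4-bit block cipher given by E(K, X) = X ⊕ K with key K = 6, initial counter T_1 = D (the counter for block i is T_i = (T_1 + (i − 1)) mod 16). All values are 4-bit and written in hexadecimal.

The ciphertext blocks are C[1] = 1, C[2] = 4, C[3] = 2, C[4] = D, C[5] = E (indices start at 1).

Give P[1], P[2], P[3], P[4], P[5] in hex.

P[1] = A, P[2] = C, P[3] = B, P[4] = B, P[5] = 9

CTR decryption: S_i = E(K, T_i) where T_i is the counter for block i; P_i = C_i ⊕ S_i.
P[1]: T = D, S = E(K, T) = B; 1 ⊕ B = A.
P[2]: T = E, S = E(K, T) = 8; 4 ⊕ 8 = C.
P[3]: T = F, S = E(K, T) = 9; 2 ⊕ 9 = B.
P[4]: T = 0, S = E(K, T) = 6; D ⊕ 6 = B.
P[5]: T = 1, S = E(K, T) = 7; E ⊕ 7 = 9.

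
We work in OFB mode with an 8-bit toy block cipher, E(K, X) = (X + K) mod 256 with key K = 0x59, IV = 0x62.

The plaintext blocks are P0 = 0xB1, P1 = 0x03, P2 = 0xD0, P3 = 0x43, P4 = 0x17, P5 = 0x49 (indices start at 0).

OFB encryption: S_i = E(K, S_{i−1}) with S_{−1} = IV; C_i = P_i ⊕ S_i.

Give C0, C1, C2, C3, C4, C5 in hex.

C0: S = E(K, 0x62) = 0xBB; 0xB1 ⊕ 0xBB = 0x0A.
C1: S = E(K, 0xBB) = 0x14; 0x03 ⊕ 0x14 = 0x17.
C2: S = E(K, 0x14) = 0x6D; 0xD0 ⊕ 0x6D = 0xBD.
C3: S = E(K, 0x6D) = 0xC6; 0x43 ⊕ 0xC6 = 0x85.
C4: S = E(K, 0xC6) = 0x1F; 0x17 ⊕ 0x1F = 0x08.
C5: S = E(K, 0x1F) = 0x78; 0x49 ⊕ 0x78 = 0x31.

C0 = 0x0A, C1 = 0x17, C2 = 0xBD, C3 = 0x85, C4 = 0x08, C5 = 0x31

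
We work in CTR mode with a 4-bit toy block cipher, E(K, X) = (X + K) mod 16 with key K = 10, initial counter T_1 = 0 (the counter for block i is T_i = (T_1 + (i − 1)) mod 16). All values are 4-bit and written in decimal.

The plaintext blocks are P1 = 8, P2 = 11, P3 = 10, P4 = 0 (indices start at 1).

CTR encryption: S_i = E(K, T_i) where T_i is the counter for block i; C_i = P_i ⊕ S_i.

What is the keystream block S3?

C1: T = 0, S = E(K, T) = 10; 8 ⊕ 10 = 2.
C2: T = 1, S = E(K, T) = 11; 11 ⊕ 11 = 0.
C3: T = 2, S = E(K, T) = 12; 10 ⊕ 12 = 6.
So S3 = 12.

12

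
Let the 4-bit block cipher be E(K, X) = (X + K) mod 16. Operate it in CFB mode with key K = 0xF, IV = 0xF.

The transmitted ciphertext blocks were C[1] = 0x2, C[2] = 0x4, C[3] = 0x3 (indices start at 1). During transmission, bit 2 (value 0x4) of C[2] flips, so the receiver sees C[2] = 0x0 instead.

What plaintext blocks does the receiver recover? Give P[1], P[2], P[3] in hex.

CFB decryption: P_i = C_i ⊕ E(K, C_{i−1}), with C_{0} = IV.
Only C[2] changed, to 0x0. In CFB, a change in C_i flips the same bit in P_i and garbles P_{i+1}. Decrypting the received ciphertext:
P[1]: E(K, 0xF) = 0xE; 0x2 ⊕ 0xE = 0xC.
P[2]: E(K, 0x2) = 0x1; 0x0 ⊕ 0x1 = 0x1.
P[3]: E(K, 0x0) = 0xF; 0x3 ⊕ 0xF = 0xC.
Blocks that differ from the original plaintext: P[2], P[3].

P[1] = 0xC, P[2] = 0x1, P[3] = 0xC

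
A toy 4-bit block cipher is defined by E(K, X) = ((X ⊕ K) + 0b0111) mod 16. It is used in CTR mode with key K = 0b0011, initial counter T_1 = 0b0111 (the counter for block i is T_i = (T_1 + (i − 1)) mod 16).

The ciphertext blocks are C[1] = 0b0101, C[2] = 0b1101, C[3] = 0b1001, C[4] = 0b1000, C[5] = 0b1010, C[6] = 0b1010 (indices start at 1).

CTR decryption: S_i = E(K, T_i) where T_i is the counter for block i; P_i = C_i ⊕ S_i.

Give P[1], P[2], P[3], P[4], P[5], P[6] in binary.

P[1]: T = 0b0111, S = E(K, T) = 0b1011; 0b0101 ⊕ 0b1011 = 0b1110.
P[2]: T = 0b1000, S = E(K, T) = 0b0010; 0b1101 ⊕ 0b0010 = 0b1111.
P[3]: T = 0b1001, S = E(K, T) = 0b0001; 0b1001 ⊕ 0b0001 = 0b1000.
P[4]: T = 0b1010, S = E(K, T) = 0b0000; 0b1000 ⊕ 0b0000 = 0b1000.
P[5]: T = 0b1011, S = E(K, T) = 0b1111; 0b1010 ⊕ 0b1111 = 0b0101.
P[6]: T = 0b1100, S = E(K, T) = 0b0110; 0b1010 ⊕ 0b0110 = 0b1100.

P[1] = 0b1110, P[2] = 0b1111, P[3] = 0b1000, P[4] = 0b1000, P[5] = 0b0101, P[6] = 0b1100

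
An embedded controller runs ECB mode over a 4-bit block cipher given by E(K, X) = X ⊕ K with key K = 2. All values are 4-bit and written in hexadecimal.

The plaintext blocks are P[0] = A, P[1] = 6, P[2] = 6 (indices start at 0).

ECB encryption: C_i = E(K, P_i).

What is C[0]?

C[0]: E(K, A) = 8.

C[0] = 8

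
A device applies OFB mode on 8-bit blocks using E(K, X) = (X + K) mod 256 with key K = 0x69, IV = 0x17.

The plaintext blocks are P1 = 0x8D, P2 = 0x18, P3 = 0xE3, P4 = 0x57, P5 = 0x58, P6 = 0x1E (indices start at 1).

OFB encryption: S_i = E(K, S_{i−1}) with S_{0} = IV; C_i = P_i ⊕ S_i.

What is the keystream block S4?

0xBB

C1: S = E(K, 0x17) = 0x80; 0x8D ⊕ 0x80 = 0x0D.
C2: S = E(K, 0x80) = 0xE9; 0x18 ⊕ 0xE9 = 0xF1.
C3: S = E(K, 0xE9) = 0x52; 0xE3 ⊕ 0x52 = 0xB1.
C4: S = E(K, 0x52) = 0xBB; 0x57 ⊕ 0xBB = 0xEC.
So S4 = 0xBB.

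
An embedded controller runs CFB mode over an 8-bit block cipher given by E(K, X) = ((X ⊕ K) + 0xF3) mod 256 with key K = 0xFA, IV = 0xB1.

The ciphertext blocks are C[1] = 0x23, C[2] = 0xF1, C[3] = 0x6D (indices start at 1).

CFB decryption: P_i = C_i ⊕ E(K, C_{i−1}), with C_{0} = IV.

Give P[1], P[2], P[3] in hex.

P[1]: E(K, 0xB1) = 0x3E; 0x23 ⊕ 0x3E = 0x1D.
P[2]: E(K, 0x23) = 0xCC; 0xF1 ⊕ 0xCC = 0x3D.
P[3]: E(K, 0xF1) = 0xFE; 0x6D ⊕ 0xFE = 0x93.

P[1] = 0x1D, P[2] = 0x3D, P[3] = 0x93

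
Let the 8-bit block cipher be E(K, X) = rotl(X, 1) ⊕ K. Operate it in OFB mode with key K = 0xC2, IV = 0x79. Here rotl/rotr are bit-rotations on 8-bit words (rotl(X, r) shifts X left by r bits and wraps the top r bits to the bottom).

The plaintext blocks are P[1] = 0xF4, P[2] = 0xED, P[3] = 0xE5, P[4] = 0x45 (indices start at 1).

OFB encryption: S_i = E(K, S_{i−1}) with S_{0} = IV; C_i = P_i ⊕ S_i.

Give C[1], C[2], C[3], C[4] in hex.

C[1]: S = E(K, 0x79) = 0x30; 0xF4 ⊕ 0x30 = 0xC4.
C[2]: S = E(K, 0x30) = 0xA2; 0xED ⊕ 0xA2 = 0x4F.
C[3]: S = E(K, 0xA2) = 0x87; 0xE5 ⊕ 0x87 = 0x62.
C[4]: S = E(K, 0x87) = 0xCD; 0x45 ⊕ 0xCD = 0x88.

C[1] = 0xC4, C[2] = 0x4F, C[3] = 0x62, C[4] = 0x88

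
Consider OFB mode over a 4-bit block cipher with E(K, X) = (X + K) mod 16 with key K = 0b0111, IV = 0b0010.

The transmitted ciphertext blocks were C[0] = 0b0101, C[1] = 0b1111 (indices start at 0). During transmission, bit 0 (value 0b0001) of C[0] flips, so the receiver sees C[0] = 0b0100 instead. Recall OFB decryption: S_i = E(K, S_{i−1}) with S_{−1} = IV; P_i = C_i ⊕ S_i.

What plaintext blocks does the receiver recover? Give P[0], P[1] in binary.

P[0] = 0b1101, P[1] = 0b1111

Only C[0] changed, to 0b0100. In OFB, a change in C_i flips the same bit in P_i only; the keystream is unaffected. Decrypting the received ciphertext:
P[0]: S = E(K, 0b0010) = 0b1001; 0b0100 ⊕ 0b1001 = 0b1101.
P[1]: S = E(K, 0b1001) = 0b0000; 0b1111 ⊕ 0b0000 = 0b1111.
Blocks that differ from the original plaintext: P[0].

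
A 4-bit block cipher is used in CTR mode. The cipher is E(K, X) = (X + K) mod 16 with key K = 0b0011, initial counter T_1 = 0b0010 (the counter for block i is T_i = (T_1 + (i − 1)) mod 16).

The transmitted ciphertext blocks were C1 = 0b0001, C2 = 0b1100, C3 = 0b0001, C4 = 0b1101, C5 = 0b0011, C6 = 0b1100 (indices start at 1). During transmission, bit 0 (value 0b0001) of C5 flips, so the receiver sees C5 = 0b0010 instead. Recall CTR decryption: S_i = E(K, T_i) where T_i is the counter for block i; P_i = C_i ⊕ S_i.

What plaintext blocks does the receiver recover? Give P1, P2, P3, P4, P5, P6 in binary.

P1 = 0b0100, P2 = 0b1010, P3 = 0b0110, P4 = 0b0101, P5 = 0b1011, P6 = 0b0110

Only C5 changed, to 0b0010. In CTR, a change in C_i flips the same bit in P_i only; the keystream is unaffected. Decrypting the received ciphertext:
P1: T = 0b0010, S = E(K, T) = 0b0101; 0b0001 ⊕ 0b0101 = 0b0100.
P2: T = 0b0011, S = E(K, T) = 0b0110; 0b1100 ⊕ 0b0110 = 0b1010.
P3: T = 0b0100, S = E(K, T) = 0b0111; 0b0001 ⊕ 0b0111 = 0b0110.
P4: T = 0b0101, S = E(K, T) = 0b1000; 0b1101 ⊕ 0b1000 = 0b0101.
P5: T = 0b0110, S = E(K, T) = 0b1001; 0b0010 ⊕ 0b1001 = 0b1011.
P6: T = 0b0111, S = E(K, T) = 0b1010; 0b1100 ⊕ 0b1010 = 0b0110.
Blocks that differ from the original plaintext: P5.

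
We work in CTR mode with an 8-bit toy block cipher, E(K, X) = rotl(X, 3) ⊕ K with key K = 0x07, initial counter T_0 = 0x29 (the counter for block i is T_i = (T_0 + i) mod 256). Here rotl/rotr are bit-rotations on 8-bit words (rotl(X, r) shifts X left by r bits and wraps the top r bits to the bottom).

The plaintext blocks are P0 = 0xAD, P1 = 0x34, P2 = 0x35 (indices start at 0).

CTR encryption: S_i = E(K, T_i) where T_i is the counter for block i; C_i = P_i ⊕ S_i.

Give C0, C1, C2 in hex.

C0 = 0xE3, C1 = 0x62, C2 = 0x6B

C0: T = 0x29, S = E(K, T) = 0x4E; 0xAD ⊕ 0x4E = 0xE3.
C1: T = 0x2A, S = E(K, T) = 0x56; 0x34 ⊕ 0x56 = 0x62.
C2: T = 0x2B, S = E(K, T) = 0x5E; 0x35 ⊕ 0x5E = 0x6B.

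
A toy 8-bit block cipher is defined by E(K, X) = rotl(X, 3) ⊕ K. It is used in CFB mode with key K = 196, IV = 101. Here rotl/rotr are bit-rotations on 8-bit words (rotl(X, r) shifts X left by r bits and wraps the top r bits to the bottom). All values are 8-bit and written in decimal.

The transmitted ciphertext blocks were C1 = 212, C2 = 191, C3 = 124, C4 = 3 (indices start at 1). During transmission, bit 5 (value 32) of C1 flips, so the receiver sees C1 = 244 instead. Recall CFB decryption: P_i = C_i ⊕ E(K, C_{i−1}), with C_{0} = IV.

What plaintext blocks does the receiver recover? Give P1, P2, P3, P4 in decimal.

P1 = 27, P2 = 220, P3 = 69, P4 = 36

Only C1 changed, to 244. In CFB, a change in C_i flips the same bit in P_i and garbles P_{i+1}. Decrypting the received ciphertext:
P1: E(K, 101) = 239; 244 ⊕ 239 = 27.
P2: E(K, 244) = 99; 191 ⊕ 99 = 220.
P3: E(K, 191) = 57; 124 ⊕ 57 = 69.
P4: E(K, 124) = 39; 3 ⊕ 39 = 36.
Blocks that differ from the original plaintext: P1, P2.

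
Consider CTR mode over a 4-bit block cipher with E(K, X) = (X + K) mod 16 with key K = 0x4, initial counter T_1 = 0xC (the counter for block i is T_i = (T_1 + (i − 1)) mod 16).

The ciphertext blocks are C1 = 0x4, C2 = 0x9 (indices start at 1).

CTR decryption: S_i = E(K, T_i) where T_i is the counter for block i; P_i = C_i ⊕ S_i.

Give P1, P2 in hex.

P1: T = 0xC, S = E(K, T) = 0x0; 0x4 ⊕ 0x0 = 0x4.
P2: T = 0xD, S = E(K, T) = 0x1; 0x9 ⊕ 0x1 = 0x8.

P1 = 0x4, P2 = 0x8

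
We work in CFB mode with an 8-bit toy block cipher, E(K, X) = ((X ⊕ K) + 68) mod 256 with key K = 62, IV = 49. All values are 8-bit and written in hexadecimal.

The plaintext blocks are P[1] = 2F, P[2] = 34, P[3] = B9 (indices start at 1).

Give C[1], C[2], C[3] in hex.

C[1] = BC, C[2] = 72, C[3] = C1

CFB encryption: C_i = P_i ⊕ E(K, C_{i−1}), with C_{0} = IV.
C[1]: E(K, 49) = 93; 2F ⊕ 93 = BC.
C[2]: E(K, BC) = 46; 34 ⊕ 46 = 72.
C[3]: E(K, 72) = 78; B9 ⊕ 78 = C1.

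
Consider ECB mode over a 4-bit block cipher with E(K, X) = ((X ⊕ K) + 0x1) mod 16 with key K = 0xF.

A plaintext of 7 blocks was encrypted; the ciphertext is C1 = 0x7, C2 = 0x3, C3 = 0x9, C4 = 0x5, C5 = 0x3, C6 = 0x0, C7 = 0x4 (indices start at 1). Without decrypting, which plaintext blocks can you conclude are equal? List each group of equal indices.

P2 = P5

ECB encrypts each block independently with the same key, so equal ciphertext blocks imply equal plaintext blocks.
C2 = C5 = 0x3, so P2 = P5.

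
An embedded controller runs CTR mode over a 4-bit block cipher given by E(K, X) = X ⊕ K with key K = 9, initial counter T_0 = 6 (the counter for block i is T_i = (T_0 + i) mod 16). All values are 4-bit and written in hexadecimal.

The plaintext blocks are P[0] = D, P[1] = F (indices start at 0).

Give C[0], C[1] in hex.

C[0] = 2, C[1] = 1

CTR encryption: S_i = E(K, T_i) where T_i is the counter for block i; C_i = P_i ⊕ S_i.
C[0]: T = 6, S = E(K, T) = F; D ⊕ F = 2.
C[1]: T = 7, S = E(K, T) = E; F ⊕ E = 1.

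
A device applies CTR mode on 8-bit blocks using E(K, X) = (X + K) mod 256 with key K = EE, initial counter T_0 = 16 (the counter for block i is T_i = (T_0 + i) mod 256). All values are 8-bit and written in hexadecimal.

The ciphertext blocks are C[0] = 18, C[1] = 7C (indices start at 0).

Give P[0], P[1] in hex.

CTR decryption: S_i = E(K, T_i) where T_i is the counter for block i; P_i = C_i ⊕ S_i.
P[0]: T = 16, S = E(K, T) = 04; 18 ⊕ 04 = 1C.
P[1]: T = 17, S = E(K, T) = 05; 7C ⊕ 05 = 79.

P[0] = 1C, P[1] = 79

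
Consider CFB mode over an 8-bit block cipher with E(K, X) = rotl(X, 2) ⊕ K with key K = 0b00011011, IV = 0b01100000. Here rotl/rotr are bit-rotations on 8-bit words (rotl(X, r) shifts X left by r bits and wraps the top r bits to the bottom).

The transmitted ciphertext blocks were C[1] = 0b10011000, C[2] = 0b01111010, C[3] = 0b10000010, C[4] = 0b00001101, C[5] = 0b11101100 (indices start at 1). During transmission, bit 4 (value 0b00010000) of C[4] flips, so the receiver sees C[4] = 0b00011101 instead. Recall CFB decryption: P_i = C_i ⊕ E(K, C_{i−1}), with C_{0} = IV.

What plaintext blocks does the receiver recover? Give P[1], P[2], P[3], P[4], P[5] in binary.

P[1] = 0b00000010, P[2] = 0b00000011, P[3] = 0b01110000, P[4] = 0b00001100, P[5] = 0b10000011

Only C[4] changed, to 0b00011101. In CFB, a change in C_i flips the same bit in P_i and garbles P_{i+1}. Decrypting the received ciphertext:
P[1]: E(K, 0b01100000) = 0b10011010; 0b10011000 ⊕ 0b10011010 = 0b00000010.
P[2]: E(K, 0b10011000) = 0b01111001; 0b01111010 ⊕ 0b01111001 = 0b00000011.
P[3]: E(K, 0b01111010) = 0b11110010; 0b10000010 ⊕ 0b11110010 = 0b01110000.
P[4]: E(K, 0b10000010) = 0b00010001; 0b00011101 ⊕ 0b00010001 = 0b00001100.
P[5]: E(K, 0b00011101) = 0b01101111; 0b11101100 ⊕ 0b01101111 = 0b10000011.
Blocks that differ from the original plaintext: P[4], P[5].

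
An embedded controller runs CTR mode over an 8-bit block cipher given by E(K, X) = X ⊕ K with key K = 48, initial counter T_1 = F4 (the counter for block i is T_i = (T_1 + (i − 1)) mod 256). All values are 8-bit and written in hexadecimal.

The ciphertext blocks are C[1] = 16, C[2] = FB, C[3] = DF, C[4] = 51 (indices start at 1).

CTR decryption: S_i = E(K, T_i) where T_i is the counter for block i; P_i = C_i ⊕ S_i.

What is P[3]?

P[3] = 61

P[3]: T = F6, S = E(K, T) = BE; DF ⊕ BE = 61.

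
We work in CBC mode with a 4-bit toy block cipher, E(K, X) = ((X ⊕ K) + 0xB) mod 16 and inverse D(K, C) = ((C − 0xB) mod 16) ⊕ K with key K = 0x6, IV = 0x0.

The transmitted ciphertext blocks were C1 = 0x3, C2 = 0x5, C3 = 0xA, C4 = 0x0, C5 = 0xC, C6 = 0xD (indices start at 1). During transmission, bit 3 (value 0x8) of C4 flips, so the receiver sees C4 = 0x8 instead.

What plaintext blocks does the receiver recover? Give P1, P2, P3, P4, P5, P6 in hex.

CBC decryption: P_i = D(K, C_i) ⊕ C_{i−1}, with C_{0} = IV.
Only C4 changed, to 0x8. In CBC, a change in C_i garbles P_i and flips the same bit in P_{i+1}. Decrypting the received ciphertext:
P1: D(K, 0x3) = 0xE; 0xE ⊕ 0x0 = 0xE.
P2: D(K, 0x5) = 0xC; 0xC ⊕ 0x3 = 0xF.
P3: D(K, 0xA) = 0x9; 0x9 ⊕ 0x5 = 0xC.
P4: D(K, 0x8) = 0xB; 0xB ⊕ 0xA = 0x1.
P5: D(K, 0xC) = 0x7; 0x7 ⊕ 0x8 = 0xF.
P6: D(K, 0xD) = 0x4; 0x4 ⊕ 0xC = 0x8.
Blocks that differ from the original plaintext: P4, P5.

P1 = 0xE, P2 = 0xF, P3 = 0xC, P4 = 0x1, P5 = 0xF, P6 = 0x8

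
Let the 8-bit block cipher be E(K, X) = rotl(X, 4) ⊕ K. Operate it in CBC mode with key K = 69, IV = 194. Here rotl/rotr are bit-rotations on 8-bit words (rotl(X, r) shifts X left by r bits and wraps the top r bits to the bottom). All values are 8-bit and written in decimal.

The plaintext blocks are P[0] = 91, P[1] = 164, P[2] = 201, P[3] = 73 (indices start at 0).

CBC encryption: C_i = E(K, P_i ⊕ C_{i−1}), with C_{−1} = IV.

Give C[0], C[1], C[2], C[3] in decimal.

C[0]: P[0] ⊕ 194 = 153; E(K, 153) = 220.
C[1]: P[1] ⊕ 220 = 120; E(K, 120) = 194.
C[2]: P[2] ⊕ 194 = 11; E(K, 11) = 245.
C[3]: P[3] ⊕ 245 = 188; E(K, 188) = 142.

C[0] = 220, C[1] = 194, C[2] = 245, C[3] = 142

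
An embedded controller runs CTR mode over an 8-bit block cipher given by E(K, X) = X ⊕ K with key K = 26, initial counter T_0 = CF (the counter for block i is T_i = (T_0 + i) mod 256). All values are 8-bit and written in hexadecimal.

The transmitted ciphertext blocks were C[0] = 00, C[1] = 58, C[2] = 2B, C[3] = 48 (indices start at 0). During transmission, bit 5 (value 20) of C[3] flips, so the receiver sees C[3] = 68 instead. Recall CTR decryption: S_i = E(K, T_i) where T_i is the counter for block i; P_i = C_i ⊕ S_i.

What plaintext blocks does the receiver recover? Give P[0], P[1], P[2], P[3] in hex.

P[0] = E9, P[1] = AE, P[2] = DC, P[3] = 9C

Only C[3] changed, to 68. In CTR, a change in C_i flips the same bit in P_i only; the keystream is unaffected. Decrypting the received ciphertext:
P[0]: T = CF, S = E(K, T) = E9; 00 ⊕ E9 = E9.
P[1]: T = D0, S = E(K, T) = F6; 58 ⊕ F6 = AE.
P[2]: T = D1, S = E(K, T) = F7; 2B ⊕ F7 = DC.
P[3]: T = D2, S = E(K, T) = F4; 68 ⊕ F4 = 9C.
Blocks that differ from the original plaintext: P[3].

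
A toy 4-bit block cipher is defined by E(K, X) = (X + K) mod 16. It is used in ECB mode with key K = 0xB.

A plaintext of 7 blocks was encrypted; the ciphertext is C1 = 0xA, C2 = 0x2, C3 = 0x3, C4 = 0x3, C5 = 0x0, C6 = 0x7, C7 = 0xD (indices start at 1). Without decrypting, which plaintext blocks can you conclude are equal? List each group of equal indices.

P3 = P4

ECB encrypts each block independently with the same key, so equal ciphertext blocks imply equal plaintext blocks.
C3 = C4 = 0x3, so P3 = P4.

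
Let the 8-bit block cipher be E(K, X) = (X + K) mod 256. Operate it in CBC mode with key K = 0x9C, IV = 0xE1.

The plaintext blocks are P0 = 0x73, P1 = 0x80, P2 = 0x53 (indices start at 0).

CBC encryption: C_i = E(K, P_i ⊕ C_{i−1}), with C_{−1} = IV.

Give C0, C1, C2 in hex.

C0 = 0x2E, C1 = 0x4A, C2 = 0xB5

C0: P0 ⊕ 0xE1 = 0x92; E(K, 0x92) = 0x2E.
C1: P1 ⊕ 0x2E = 0xAE; E(K, 0xAE) = 0x4A.
C2: P2 ⊕ 0x4A = 0x19; E(K, 0x19) = 0xB5.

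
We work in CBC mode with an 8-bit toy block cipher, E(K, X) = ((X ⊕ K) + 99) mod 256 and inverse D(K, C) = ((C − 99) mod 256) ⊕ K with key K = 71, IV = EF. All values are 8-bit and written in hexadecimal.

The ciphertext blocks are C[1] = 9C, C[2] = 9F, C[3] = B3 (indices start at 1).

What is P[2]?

P[2] = EB

CBC decryption: P_i = D(K, C_i) ⊕ C_{i−1}, with C_{0} = IV.
P[2]: D(K, 9F) = 77; 77 ⊕ 9C = EB.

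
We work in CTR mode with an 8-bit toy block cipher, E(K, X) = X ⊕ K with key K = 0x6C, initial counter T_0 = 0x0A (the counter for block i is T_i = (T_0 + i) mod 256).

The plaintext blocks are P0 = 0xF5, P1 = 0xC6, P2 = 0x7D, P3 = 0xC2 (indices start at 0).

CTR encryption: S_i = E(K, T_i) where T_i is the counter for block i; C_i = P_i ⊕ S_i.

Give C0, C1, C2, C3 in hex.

C0 = 0x93, C1 = 0xA1, C2 = 0x1D, C3 = 0xA3

C0: T = 0x0A, S = E(K, T) = 0x66; 0xF5 ⊕ 0x66 = 0x93.
C1: T = 0x0B, S = E(K, T) = 0x67; 0xC6 ⊕ 0x67 = 0xA1.
C2: T = 0x0C, S = E(K, T) = 0x60; 0x7D ⊕ 0x60 = 0x1D.
C3: T = 0x0D, S = E(K, T) = 0x61; 0xC2 ⊕ 0x61 = 0xA3.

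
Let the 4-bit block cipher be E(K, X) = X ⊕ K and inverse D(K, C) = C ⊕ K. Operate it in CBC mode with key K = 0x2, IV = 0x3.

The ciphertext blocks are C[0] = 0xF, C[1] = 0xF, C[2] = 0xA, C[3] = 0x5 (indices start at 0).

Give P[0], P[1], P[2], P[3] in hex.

CBC decryption: P_i = D(K, C_i) ⊕ C_{i−1}, with C_{−1} = IV.
P[0]: D(K, 0xF) = 0xD; 0xD ⊕ 0x3 = 0xE.
P[1]: D(K, 0xF) = 0xD; 0xD ⊕ 0xF = 0x2.
P[2]: D(K, 0xA) = 0x8; 0x8 ⊕ 0xF = 0x7.
P[3]: D(K, 0x5) = 0x7; 0x7 ⊕ 0xA = 0xD.

P[0] = 0xE, P[1] = 0x2, P[2] = 0x7, P[3] = 0xD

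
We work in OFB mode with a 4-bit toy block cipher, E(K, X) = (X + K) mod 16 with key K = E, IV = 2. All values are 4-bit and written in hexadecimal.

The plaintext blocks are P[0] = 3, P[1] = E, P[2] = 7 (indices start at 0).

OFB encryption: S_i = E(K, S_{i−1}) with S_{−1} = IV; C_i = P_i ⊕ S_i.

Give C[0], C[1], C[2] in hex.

C[0] = 3, C[1] = 0, C[2] = B

C[0]: S = E(K, 2) = 0; 3 ⊕ 0 = 3.
C[1]: S = E(K, 0) = E; E ⊕ E = 0.
C[2]: S = E(K, E) = C; 7 ⊕ C = B.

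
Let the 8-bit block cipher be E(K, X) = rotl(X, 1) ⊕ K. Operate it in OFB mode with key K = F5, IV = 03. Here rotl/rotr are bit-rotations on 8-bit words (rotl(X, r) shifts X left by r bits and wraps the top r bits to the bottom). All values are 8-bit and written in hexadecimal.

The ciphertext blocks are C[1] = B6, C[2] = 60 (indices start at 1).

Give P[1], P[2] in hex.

OFB decryption: S_i = E(K, S_{i−1}) with S_{0} = IV; P_i = C_i ⊕ S_i.
P[1]: S = E(K, 03) = F3; B6 ⊕ F3 = 45.
P[2]: S = E(K, F3) = 12; 60 ⊕ 12 = 72.

P[1] = 45, P[2] = 72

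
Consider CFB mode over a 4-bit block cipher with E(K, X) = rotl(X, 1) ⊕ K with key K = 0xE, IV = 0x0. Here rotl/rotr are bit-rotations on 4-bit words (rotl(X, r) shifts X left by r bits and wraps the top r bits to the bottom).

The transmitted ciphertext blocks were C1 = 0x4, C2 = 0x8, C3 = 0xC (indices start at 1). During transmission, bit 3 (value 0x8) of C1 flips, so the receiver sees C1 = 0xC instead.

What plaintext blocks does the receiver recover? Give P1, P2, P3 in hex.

P1 = 0x2, P2 = 0xF, P3 = 0x3

CFB decryption: P_i = C_i ⊕ E(K, C_{i−1}), with C_{0} = IV.
Only C1 changed, to 0xC. In CFB, a change in C_i flips the same bit in P_i and garbles P_{i+1}. Decrypting the received ciphertext:
P1: E(K, 0x0) = 0xE; 0xC ⊕ 0xE = 0x2.
P2: E(K, 0xC) = 0x7; 0x8 ⊕ 0x7 = 0xF.
P3: E(K, 0x8) = 0xF; 0xC ⊕ 0xF = 0x3.
Blocks that differ from the original plaintext: P1, P2.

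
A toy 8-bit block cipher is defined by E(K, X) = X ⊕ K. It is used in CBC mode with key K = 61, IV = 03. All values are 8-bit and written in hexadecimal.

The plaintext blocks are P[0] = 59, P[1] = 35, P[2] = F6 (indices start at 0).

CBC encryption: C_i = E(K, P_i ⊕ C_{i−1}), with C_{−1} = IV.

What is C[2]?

C[2] = F8

C[0]: P[0] ⊕ 03 = 5A; E(K, 5A) = 3B.
C[1]: P[1] ⊕ 3B = 0E; E(K, 0E) = 6F.
C[2]: P[2] ⊕ 6F = 99; E(K, 99) = F8.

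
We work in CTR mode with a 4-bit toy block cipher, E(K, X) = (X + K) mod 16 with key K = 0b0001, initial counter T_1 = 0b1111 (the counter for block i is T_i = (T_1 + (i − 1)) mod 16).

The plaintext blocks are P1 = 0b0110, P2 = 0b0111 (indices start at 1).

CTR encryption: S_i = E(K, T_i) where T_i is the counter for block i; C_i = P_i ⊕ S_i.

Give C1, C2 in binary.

C1 = 0b0110, C2 = 0b0110

C1: T = 0b1111, S = E(K, T) = 0b0000; 0b0110 ⊕ 0b0000 = 0b0110.
C2: T = 0b0000, S = E(K, T) = 0b0001; 0b0111 ⊕ 0b0001 = 0b0110.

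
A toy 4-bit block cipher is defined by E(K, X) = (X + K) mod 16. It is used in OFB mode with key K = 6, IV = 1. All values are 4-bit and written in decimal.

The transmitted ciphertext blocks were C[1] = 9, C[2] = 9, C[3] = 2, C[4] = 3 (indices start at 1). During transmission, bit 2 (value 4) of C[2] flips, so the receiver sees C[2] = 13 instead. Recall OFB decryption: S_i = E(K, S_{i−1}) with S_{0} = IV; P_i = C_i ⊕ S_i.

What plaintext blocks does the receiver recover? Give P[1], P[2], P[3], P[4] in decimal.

P[1] = 14, P[2] = 0, P[3] = 1, P[4] = 10

Only C[2] changed, to 13. In OFB, a change in C_i flips the same bit in P_i only; the keystream is unaffected. Decrypting the received ciphertext:
P[1]: S = E(K, 1) = 7; 9 ⊕ 7 = 14.
P[2]: S = E(K, 7) = 13; 13 ⊕ 13 = 0.
P[3]: S = E(K, 13) = 3; 2 ⊕ 3 = 1.
P[4]: S = E(K, 3) = 9; 3 ⊕ 9 = 10.
Blocks that differ from the original plaintext: P[2].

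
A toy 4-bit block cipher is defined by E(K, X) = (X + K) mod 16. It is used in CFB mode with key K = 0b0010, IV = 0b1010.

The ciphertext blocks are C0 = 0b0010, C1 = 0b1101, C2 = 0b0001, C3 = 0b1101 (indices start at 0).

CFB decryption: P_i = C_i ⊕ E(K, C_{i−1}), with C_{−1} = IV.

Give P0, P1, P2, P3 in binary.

P0 = 0b1110, P1 = 0b1001, P2 = 0b1110, P3 = 0b1110

P0: E(K, 0b1010) = 0b1100; 0b0010 ⊕ 0b1100 = 0b1110.
P1: E(K, 0b0010) = 0b0100; 0b1101 ⊕ 0b0100 = 0b1001.
P2: E(K, 0b1101) = 0b1111; 0b0001 ⊕ 0b1111 = 0b1110.
P3: E(K, 0b0001) = 0b0011; 0b1101 ⊕ 0b0011 = 0b1110.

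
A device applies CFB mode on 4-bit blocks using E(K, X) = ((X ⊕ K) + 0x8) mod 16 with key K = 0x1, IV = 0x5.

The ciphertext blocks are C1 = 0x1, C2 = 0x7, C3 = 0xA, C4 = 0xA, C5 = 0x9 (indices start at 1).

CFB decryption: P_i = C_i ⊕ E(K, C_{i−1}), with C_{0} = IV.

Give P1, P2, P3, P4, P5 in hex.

P1 = 0xD, P2 = 0xF, P3 = 0x4, P4 = 0x9, P5 = 0xA

P1: E(K, 0x5) = 0xC; 0x1 ⊕ 0xC = 0xD.
P2: E(K, 0x1) = 0x8; 0x7 ⊕ 0x8 = 0xF.
P3: E(K, 0x7) = 0xE; 0xA ⊕ 0xE = 0x4.
P4: E(K, 0xA) = 0x3; 0xA ⊕ 0x3 = 0x9.
P5: E(K, 0xA) = 0x3; 0x9 ⊕ 0x3 = 0xA.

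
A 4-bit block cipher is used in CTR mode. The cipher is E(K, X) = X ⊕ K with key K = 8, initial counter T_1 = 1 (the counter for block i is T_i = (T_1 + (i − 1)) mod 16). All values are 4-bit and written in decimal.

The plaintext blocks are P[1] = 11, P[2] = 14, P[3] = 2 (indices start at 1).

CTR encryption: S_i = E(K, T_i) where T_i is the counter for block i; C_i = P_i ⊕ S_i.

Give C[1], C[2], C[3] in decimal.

C[1]: T = 1, S = E(K, T) = 9; 11 ⊕ 9 = 2.
C[2]: T = 2, S = E(K, T) = 10; 14 ⊕ 10 = 4.
C[3]: T = 3, S = E(K, T) = 11; 2 ⊕ 11 = 9.

C[1] = 2, C[2] = 4, C[3] = 9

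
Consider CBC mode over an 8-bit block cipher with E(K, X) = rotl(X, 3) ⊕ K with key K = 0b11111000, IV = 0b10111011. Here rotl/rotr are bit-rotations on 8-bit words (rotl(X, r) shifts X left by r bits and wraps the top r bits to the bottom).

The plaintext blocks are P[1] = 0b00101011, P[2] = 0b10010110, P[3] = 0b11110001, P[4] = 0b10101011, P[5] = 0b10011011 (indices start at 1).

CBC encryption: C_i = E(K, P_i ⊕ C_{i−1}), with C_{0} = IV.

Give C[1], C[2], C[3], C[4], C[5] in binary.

C[1]: P[1] ⊕ 0b10111011 = 0b10010000; E(K, 0b10010000) = 0b01111100.
C[2]: P[2] ⊕ 0b01111100 = 0b11101010; E(K, 0b11101010) = 0b10101111.
C[3]: P[3] ⊕ 0b10101111 = 0b01011110; E(K, 0b01011110) = 0b00001010.
C[4]: P[4] ⊕ 0b00001010 = 0b10100001; E(K, 0b10100001) = 0b11110101.
C[5]: P[5] ⊕ 0b11110101 = 0b01101110; E(K, 0b01101110) = 0b10001011.

C[1] = 0b01111100, C[2] = 0b10101111, C[3] = 0b00001010, C[4] = 0b11110101, C[5] = 0b10001011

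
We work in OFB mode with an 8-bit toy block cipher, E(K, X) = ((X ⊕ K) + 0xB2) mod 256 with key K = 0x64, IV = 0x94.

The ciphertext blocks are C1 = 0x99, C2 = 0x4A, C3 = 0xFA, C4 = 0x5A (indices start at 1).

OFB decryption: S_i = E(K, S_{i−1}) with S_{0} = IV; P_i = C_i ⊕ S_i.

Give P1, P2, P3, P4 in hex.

P1 = 0x3B, P2 = 0x32, P3 = 0x34, P4 = 0x06

P1: S = E(K, 0x94) = 0xA2; 0x99 ⊕ 0xA2 = 0x3B.
P2: S = E(K, 0xA2) = 0x78; 0x4A ⊕ 0x78 = 0x32.
P3: S = E(K, 0x78) = 0xCE; 0xFA ⊕ 0xCE = 0x34.
P4: S = E(K, 0xCE) = 0x5C; 0x5A ⊕ 0x5C = 0x06.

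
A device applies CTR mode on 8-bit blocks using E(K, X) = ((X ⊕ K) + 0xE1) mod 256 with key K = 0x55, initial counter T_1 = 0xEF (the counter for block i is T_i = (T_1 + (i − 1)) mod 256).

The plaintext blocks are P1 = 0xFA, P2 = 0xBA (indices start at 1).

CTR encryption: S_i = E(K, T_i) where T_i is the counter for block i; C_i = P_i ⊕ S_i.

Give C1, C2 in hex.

C1 = 0x61, C2 = 0x3C

C1: T = 0xEF, S = E(K, T) = 0x9B; 0xFA ⊕ 0x9B = 0x61.
C2: T = 0xF0, S = E(K, T) = 0x86; 0xBA ⊕ 0x86 = 0x3C.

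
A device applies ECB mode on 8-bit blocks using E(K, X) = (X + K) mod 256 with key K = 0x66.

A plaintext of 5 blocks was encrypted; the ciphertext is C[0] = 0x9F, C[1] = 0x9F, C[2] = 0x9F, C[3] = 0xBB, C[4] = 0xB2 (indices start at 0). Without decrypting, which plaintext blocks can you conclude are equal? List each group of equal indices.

P[0] = P[1] = P[2]

ECB encrypts each block independently with the same key, so equal ciphertext blocks imply equal plaintext blocks.
C[0] = C[1] = C[2] = 0x9F, so P[0] = P[1] = P[2].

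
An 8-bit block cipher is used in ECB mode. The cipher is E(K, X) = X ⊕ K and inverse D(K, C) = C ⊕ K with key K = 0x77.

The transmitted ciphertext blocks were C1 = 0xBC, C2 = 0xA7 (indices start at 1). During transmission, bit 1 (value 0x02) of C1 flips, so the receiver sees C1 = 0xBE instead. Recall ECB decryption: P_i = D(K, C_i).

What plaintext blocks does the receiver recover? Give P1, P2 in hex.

P1 = 0xC9, P2 = 0xD0

Only C1 changed, to 0xBE. In ECB, a change in C_i affects only P_i. Decrypting the received ciphertext:
P1: D(K, 0xBE) = 0xC9.
P2: D(K, 0xA7) = 0xD0.
Blocks that differ from the original plaintext: P1.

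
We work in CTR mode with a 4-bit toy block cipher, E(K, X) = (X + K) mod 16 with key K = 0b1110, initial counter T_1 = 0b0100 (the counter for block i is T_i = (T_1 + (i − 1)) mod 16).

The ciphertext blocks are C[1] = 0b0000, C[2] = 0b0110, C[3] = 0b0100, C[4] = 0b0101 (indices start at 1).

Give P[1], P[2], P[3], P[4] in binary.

P[1] = 0b0010, P[2] = 0b0101, P[3] = 0b0000, P[4] = 0b0000

CTR decryption: S_i = E(K, T_i) where T_i is the counter for block i; P_i = C_i ⊕ S_i.
P[1]: T = 0b0100, S = E(K, T) = 0b0010; 0b0000 ⊕ 0b0010 = 0b0010.
P[2]: T = 0b0101, S = E(K, T) = 0b0011; 0b0110 ⊕ 0b0011 = 0b0101.
P[3]: T = 0b0110, S = E(K, T) = 0b0100; 0b0100 ⊕ 0b0100 = 0b0000.
P[4]: T = 0b0111, S = E(K, T) = 0b0101; 0b0101 ⊕ 0b0101 = 0b0000.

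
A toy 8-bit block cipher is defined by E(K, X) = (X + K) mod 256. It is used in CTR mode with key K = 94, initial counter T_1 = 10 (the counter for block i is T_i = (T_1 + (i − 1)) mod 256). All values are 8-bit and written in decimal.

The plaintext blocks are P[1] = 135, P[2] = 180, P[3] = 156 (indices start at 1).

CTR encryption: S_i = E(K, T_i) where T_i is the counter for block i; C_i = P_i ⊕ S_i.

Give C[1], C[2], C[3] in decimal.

C[1] = 239, C[2] = 221, C[3] = 246

C[1]: T = 10, S = E(K, T) = 104; 135 ⊕ 104 = 239.
C[2]: T = 11, S = E(K, T) = 105; 180 ⊕ 105 = 221.
C[3]: T = 12, S = E(K, T) = 106; 156 ⊕ 106 = 246.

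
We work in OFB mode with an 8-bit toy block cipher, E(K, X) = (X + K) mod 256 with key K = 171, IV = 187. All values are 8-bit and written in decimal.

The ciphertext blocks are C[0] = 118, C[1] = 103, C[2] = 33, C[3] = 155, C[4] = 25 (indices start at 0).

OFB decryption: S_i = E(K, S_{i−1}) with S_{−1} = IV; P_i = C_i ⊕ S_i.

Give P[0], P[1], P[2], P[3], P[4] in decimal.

P[0] = 16, P[1] = 118, P[2] = 157, P[3] = 252, P[4] = 11

P[0]: S = E(K, 187) = 102; 118 ⊕ 102 = 16.
P[1]: S = E(K, 102) = 17; 103 ⊕ 17 = 118.
P[2]: S = E(K, 17) = 188; 33 ⊕ 188 = 157.
P[3]: S = E(K, 188) = 103; 155 ⊕ 103 = 252.
P[4]: S = E(K, 103) = 18; 25 ⊕ 18 = 11.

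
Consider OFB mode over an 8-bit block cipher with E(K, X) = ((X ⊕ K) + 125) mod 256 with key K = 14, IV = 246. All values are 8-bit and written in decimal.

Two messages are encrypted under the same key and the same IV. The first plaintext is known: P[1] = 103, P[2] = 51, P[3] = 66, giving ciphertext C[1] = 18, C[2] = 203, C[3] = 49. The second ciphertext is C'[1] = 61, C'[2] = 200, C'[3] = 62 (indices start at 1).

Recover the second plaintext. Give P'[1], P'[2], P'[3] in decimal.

P'[1] = 72, P'[2] = 48, P'[3] = 77

In OFB with a reused IV, both messages share the same keystream S_i, so C_i ⊕ C'_i = P_i ⊕ P'_i and thus P'_i = P_i ⊕ C_i ⊕ C'_i.
P'[1]: 103 ⊕ 18 ⊕ 61 = 72.
P'[2]: 51 ⊕ 203 ⊕ 200 = 48.
P'[3]: 66 ⊕ 49 ⊕ 62 = 77.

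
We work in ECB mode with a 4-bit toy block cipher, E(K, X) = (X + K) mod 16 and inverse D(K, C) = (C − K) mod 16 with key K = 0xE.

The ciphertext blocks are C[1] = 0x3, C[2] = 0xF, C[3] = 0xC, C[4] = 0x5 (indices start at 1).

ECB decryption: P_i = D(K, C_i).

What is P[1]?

P[1] = 0x5

P[1]: D(K, 0x3) = 0x5.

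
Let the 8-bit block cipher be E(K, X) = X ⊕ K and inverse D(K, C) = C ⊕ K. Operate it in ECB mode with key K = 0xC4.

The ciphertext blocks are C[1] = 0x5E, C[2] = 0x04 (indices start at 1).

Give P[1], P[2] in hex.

P[1] = 0x9A, P[2] = 0xC0

ECB decryption: P_i = D(K, C_i).
P[1]: D(K, 0x5E) = 0x9A.
P[2]: D(K, 0x04) = 0xC0.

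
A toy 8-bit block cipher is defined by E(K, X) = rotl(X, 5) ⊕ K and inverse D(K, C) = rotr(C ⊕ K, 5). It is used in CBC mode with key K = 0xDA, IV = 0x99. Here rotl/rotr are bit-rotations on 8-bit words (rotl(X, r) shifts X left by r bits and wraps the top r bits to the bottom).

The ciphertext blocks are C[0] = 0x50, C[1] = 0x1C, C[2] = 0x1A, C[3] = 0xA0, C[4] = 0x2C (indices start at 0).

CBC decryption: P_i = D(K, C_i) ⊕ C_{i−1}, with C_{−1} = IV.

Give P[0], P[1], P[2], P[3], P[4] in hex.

P[0]: D(K, 0x50) = 0x54; 0x54 ⊕ 0x99 = 0xCD.
P[1]: D(K, 0x1C) = 0x36; 0x36 ⊕ 0x50 = 0x66.
P[2]: D(K, 0x1A) = 0x06; 0x06 ⊕ 0x1C = 0x1A.
P[3]: D(K, 0xA0) = 0xD3; 0xD3 ⊕ 0x1A = 0xC9.
P[4]: D(K, 0x2C) = 0xB7; 0xB7 ⊕ 0xA0 = 0x17.

P[0] = 0xCD, P[1] = 0x66, P[2] = 0x1A, P[3] = 0xC9, P[4] = 0x17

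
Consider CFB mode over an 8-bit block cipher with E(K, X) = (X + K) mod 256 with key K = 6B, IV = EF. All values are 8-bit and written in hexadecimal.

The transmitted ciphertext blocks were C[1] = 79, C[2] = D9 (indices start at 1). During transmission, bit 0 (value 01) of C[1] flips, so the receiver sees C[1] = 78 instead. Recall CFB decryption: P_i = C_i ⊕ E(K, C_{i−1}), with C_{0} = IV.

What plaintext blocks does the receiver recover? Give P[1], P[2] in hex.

Only C[1] changed, to 78. In CFB, a change in C_i flips the same bit in P_i and garbles P_{i+1}. Decrypting the received ciphertext:
P[1]: E(K, EF) = 5A; 78 ⊕ 5A = 22.
P[2]: E(K, 78) = E3; D9 ⊕ E3 = 3A.
Blocks that differ from the original plaintext: P[1], P[2].

P[1] = 22, P[2] = 3A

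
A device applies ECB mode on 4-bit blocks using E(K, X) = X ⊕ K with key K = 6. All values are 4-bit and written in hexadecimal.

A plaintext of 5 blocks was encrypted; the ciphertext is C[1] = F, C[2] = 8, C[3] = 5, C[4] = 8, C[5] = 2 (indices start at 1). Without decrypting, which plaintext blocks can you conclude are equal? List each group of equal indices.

P[2] = P[4]

ECB encrypts each block independently with the same key, so equal ciphertext blocks imply equal plaintext blocks.
C[2] = C[4] = 8, so P[2] = P[4].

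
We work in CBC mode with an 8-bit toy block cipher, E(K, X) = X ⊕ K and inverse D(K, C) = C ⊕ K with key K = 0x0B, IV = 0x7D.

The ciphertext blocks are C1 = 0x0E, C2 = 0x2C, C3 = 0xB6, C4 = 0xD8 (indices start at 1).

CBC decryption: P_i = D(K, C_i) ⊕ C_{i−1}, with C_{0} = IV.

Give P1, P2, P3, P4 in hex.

P1 = 0x78, P2 = 0x29, P3 = 0x91, P4 = 0x65

P1: D(K, 0x0E) = 0x05; 0x05 ⊕ 0x7D = 0x78.
P2: D(K, 0x2C) = 0x27; 0x27 ⊕ 0x0E = 0x29.
P3: D(K, 0xB6) = 0xBD; 0xBD ⊕ 0x2C = 0x91.
P4: D(K, 0xD8) = 0xD3; 0xD3 ⊕ 0xB6 = 0x65.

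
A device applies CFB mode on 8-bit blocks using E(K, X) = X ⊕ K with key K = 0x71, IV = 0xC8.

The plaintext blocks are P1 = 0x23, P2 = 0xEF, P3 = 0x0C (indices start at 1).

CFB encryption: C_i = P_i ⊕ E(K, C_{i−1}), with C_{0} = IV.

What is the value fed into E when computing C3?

C1: E(K, 0xC8) = 0xB9; 0x23 ⊕ 0xB9 = 0x9A.
C2: E(K, 0x9A) = 0xEB; 0xEF ⊕ 0xEB = 0x04.
C3: E(K, 0x04) = 0x75; 0x0C ⊕ 0x75 = 0x79.
So the input to E for block 3 is 0x04.

0x04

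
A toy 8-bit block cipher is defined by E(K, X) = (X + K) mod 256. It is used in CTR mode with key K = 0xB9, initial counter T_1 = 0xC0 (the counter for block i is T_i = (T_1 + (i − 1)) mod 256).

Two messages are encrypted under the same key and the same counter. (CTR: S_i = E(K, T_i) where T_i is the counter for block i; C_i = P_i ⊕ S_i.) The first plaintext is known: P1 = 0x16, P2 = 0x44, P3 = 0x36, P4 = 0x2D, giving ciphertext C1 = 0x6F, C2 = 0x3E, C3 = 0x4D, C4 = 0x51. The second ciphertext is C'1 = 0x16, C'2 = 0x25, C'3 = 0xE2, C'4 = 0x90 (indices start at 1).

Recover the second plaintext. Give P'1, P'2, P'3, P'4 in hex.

P'1 = 0x6F, P'2 = 0x5F, P'3 = 0x99, P'4 = 0xEC

In CTR with a reused counter, both messages share the same keystream S_i, so C_i ⊕ C'_i = P_i ⊕ P'_i and thus P'_i = P_i ⊕ C_i ⊕ C'_i.
P'1: 0x16 ⊕ 0x6F ⊕ 0x16 = 0x6F.
P'2: 0x44 ⊕ 0x3E ⊕ 0x25 = 0x5F.
P'3: 0x36 ⊕ 0x4D ⊕ 0xE2 = 0x99.
P'4: 0x2D ⊕ 0x51 ⊕ 0x90 = 0xEC.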